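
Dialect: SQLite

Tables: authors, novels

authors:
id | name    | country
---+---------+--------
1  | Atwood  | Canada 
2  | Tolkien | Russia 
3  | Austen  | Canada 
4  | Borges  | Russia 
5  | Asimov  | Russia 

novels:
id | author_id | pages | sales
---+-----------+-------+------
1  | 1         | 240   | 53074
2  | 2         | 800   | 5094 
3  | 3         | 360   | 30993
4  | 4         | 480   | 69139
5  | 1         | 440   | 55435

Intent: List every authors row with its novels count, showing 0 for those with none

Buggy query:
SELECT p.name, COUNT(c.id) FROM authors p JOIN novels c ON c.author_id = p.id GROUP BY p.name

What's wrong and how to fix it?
Bug: An inner join excludes parents with zero children

Fix: Switch to LEFT JOIN to retain unmatched parent rows

Corrected query:
SELECT p.name, COUNT(c.id) FROM authors p LEFT JOIN novels c ON c.author_id = p.id GROUP BY p.name

Result:
name    | COUNT(c.id)
--------+------------
Asimov  | 0          
Atwood  | 2          
Austen  | 1          
Borges  | 1          
Tolkien | 1          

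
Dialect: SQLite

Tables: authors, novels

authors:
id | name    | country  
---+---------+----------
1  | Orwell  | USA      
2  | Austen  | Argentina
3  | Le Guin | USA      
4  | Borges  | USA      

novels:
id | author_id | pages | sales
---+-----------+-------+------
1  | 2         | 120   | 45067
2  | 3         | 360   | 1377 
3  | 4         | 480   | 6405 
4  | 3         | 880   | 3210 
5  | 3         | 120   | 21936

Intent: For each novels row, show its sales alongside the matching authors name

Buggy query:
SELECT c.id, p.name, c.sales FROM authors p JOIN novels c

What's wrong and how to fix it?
Bug: JOIN with no ON clause produces a cartesian product; every novels row pairs with every authors row

Fix: Specify the join condition linking the foreign key to the parent id

Corrected query:
SELECT c.id, p.name, c.sales FROM authors p JOIN novels c ON c.author_id = p.id

Result:
id | name    | sales
---+---------+------
1  | Austen  | 45067
2  | Le Guin | 1377 
3  | Borges  | 6405 
4  | Le Guin | 3210 
5  | Le Guin | 21936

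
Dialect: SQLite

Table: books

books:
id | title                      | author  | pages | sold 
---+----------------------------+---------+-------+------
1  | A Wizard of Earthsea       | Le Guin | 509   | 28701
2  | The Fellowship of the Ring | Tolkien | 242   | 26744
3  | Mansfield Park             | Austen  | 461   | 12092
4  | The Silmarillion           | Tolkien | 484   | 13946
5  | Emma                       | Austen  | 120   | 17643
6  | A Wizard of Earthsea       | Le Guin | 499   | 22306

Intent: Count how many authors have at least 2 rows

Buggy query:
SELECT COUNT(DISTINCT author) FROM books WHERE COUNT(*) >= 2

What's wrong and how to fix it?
Bug: COUNT(*) cannot appear in WHERE; the per-group count doesn't exist yet

Fix: Use a subquery that GROUPs and filters with HAVING, then count its rows

Corrected query:
SELECT COUNT(*) FROM (SELECT author FROM books GROUP BY author HAVING COUNT(*) >= 2)

Result:
COUNT(*)
--------
3       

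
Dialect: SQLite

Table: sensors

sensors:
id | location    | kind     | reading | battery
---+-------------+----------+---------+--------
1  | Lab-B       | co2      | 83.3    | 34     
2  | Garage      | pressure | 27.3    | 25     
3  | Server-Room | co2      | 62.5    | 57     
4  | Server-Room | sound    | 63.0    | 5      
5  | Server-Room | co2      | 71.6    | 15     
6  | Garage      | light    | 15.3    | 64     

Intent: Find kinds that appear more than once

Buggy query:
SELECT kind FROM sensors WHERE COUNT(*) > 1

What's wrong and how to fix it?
Bug: WHERE can't reference COUNT(*); aggregates are computed after WHERE

Fix: Group first, then use HAVING for the count condition

Corrected query:
SELECT kind FROM sensors GROUP BY kind HAVING COUNT(*) > 1

Result:
kind
----
co2 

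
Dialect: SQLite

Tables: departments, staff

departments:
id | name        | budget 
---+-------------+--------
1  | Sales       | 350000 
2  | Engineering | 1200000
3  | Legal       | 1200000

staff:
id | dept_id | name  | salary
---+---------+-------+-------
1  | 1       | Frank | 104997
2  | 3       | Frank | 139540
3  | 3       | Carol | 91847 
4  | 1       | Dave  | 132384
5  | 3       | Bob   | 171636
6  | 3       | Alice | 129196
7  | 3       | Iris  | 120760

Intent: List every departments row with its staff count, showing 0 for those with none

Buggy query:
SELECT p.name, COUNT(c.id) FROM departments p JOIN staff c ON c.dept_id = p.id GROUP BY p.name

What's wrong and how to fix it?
Bug: INNER JOIN drops departments rows that have no matching staff rows

Fix: Use LEFT JOIN so parents without children still appear (COUNT(c.id) gives 0)

Corrected query:
SELECT p.name, COUNT(c.id) FROM departments p LEFT JOIN staff c ON c.dept_id = p.id GROUP BY p.name

Result:
name        | COUNT(c.id)
------------+------------
Engineering | 0          
Legal       | 5          
Sales       | 2          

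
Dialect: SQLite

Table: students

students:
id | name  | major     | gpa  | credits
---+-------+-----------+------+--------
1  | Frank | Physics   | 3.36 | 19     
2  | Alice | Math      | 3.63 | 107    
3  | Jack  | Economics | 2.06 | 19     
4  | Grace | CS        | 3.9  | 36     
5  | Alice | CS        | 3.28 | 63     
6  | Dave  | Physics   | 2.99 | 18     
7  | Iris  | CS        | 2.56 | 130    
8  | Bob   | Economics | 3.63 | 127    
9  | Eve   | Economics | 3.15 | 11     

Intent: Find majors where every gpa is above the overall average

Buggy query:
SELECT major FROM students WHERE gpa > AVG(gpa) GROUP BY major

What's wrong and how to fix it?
Bug: AVG() is an aggregate; it can't sit directly in WHERE

Fix: Compute the overall average in a scalar subquery and compare each group's MIN against it in HAVING

Corrected query:
SELECT major FROM students GROUP BY major HAVING MIN(gpa) > (SELECT AVG(gpa) FROM students)

Result:
major
-----
Math 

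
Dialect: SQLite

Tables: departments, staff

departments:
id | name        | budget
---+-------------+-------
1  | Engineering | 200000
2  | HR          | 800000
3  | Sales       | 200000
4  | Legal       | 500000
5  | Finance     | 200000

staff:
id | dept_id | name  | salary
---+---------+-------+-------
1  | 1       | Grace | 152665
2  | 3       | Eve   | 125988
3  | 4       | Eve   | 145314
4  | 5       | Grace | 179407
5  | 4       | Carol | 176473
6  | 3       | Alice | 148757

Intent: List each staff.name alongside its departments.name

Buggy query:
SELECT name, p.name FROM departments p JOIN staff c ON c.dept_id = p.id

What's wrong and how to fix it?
Bug: 'name' exists in both joined tables, so the database can't tell which one is meant

Fix: Prefix ambiguous columns with the table alias

Corrected query:
SELECT c.name, p.name FROM departments p JOIN staff c ON c.dept_id = p.id

Result:
name  | name       
------+------------
Grace | Engineering
Eve   | Sales      
Eve   | Legal      
Grace | Finance    
Carol | Legal      
Alice | Sales      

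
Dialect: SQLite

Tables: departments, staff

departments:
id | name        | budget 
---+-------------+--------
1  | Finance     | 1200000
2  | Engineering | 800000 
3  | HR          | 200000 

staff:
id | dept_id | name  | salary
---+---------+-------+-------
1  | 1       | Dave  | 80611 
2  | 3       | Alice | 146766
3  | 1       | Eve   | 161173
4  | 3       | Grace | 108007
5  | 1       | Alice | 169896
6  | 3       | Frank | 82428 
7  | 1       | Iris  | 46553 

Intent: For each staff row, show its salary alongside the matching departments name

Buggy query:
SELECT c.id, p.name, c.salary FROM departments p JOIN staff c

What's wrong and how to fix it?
Bug: JOIN with no ON clause produces a cartesian product; every staff row pairs with every departments row

Fix: Specify the join condition linking the foreign key to the parent id

Corrected query:
SELECT c.id, p.name, c.salary FROM departments p JOIN staff c ON c.dept_id = p.id

Result:
id | name    | salary
---+---------+-------
1  | Finance | 80611 
2  | HR      | 146766
3  | Finance | 161173
4  | HR      | 108007
5  | Finance | 169896
6  | HR      | 82428 
7  | Finance | 46553 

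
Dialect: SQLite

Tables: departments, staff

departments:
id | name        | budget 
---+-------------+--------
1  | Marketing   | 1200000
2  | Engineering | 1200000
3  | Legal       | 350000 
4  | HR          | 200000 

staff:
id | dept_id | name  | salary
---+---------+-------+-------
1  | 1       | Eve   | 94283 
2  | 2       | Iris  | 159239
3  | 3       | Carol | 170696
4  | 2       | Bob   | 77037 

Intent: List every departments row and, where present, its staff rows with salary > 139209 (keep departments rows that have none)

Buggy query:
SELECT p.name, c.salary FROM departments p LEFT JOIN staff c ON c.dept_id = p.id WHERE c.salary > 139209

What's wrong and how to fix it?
Bug: A WHERE condition on the right-hand table after LEFT JOIN drops unmatched parents

Fix: Put 'c.salary > 139209' in the JOIN's ON clause instead of WHERE

Corrected query:
SELECT p.name, c.salary FROM departments p LEFT JOIN staff c ON c.dept_id = p.id AND c.salary > 139209

Result:
name        | salary
------------+-------
Marketing   | NULL  
Engineering | 159239
Legal       | 170696
HR          | NULL  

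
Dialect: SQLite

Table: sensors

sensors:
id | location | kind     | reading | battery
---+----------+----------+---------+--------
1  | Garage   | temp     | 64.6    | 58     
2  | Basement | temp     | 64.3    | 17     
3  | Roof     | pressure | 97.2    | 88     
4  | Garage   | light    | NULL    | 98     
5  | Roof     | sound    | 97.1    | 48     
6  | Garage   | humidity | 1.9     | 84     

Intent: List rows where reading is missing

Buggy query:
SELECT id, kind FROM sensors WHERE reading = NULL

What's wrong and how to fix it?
Bug: Comparing to NULL with '=' never matches; NULL = NULL is unknown, not true

Fix: Replace '= NULL' with 'IS NULL'

Corrected query:
SELECT id, kind FROM sensors WHERE reading IS NULL

Result:
id | kind 
---+------
4  | light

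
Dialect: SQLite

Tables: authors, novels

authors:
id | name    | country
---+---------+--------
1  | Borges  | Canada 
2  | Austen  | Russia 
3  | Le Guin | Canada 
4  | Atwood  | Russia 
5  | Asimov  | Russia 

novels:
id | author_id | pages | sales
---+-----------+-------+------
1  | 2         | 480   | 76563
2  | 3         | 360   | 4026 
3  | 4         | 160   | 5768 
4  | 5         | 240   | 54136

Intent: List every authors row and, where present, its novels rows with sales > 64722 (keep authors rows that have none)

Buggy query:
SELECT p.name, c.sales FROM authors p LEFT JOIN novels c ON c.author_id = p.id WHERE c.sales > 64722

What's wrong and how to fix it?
Bug: A WHERE condition on the right-hand table after LEFT JOIN drops unmatched parents

Fix: Move the right-table condition into the ON clause so unmatched parents are kept

Corrected query:
SELECT p.name, c.sales FROM authors p LEFT JOIN novels c ON c.author_id = p.id AND c.sales > 64722

Result:
name    | sales
--------+------
Borges  | NULL 
Austen  | 76563
Le Guin | NULL 
Atwood  | NULL 
Asimov  | NULL 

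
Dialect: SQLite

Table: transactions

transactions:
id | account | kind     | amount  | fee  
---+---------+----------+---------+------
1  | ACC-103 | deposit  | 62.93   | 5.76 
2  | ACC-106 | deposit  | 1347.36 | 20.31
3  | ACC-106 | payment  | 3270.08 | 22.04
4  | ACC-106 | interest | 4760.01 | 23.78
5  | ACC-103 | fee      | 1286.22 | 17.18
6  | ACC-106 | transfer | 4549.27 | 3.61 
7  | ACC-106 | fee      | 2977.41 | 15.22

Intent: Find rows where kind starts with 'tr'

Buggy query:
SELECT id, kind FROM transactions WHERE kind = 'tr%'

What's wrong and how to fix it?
Bug: Wildcards only work with LIKE; '=' treats '%' as a literal character

Fix: Replace '=' with LIKE so 'tr%' is treated as a pattern

Corrected query:
SELECT id, kind FROM transactions WHERE kind LIKE 'tr%'

Result:
id | kind    
---+---------
6  | transfer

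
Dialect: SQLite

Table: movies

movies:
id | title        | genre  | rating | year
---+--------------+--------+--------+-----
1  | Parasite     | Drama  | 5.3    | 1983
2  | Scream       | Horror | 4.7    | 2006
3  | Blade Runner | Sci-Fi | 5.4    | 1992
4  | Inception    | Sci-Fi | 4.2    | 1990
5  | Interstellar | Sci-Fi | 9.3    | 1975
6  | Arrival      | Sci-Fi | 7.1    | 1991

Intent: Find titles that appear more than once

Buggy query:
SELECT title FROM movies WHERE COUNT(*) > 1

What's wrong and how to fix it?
Bug: WHERE can't reference COUNT(*); aggregates are computed after WHERE

Fix: GROUP BY title, then filter groups with HAVING COUNT(*) > 1

Corrected query:
SELECT title FROM movies GROUP BY title HAVING COUNT(*) > 1

Result:
(no rows)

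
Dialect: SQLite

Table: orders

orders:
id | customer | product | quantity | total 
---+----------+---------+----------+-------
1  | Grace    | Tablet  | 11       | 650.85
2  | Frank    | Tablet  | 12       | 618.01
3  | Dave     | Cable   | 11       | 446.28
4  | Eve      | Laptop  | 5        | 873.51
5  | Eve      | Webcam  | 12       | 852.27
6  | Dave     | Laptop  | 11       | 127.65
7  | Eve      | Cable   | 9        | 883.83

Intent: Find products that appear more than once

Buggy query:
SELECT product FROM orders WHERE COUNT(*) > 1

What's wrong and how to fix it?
Bug: COUNT(*) is an aggregate and cannot be used in WHERE

Fix: Group first, then use HAVING for the count condition

Corrected query:
SELECT product FROM orders GROUP BY product HAVING COUNT(*) > 1

Result:
product
-------
Cable  
Laptop 
Tablet 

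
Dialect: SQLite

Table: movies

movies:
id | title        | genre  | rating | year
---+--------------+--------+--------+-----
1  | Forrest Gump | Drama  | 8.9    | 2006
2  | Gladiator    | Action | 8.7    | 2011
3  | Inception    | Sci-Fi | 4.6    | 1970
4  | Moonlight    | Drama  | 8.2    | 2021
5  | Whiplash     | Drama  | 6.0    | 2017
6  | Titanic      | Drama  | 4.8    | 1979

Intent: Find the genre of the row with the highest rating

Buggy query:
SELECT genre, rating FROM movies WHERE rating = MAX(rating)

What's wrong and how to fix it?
Bug: WHERE is evaluated per row; an aggregate over the whole table isn't defined there

Fix: Wrap MAX in a scalar subquery so WHERE compares against a single value

Corrected query:
SELECT genre, rating FROM movies WHERE rating = (SELECT MAX(rating) FROM movies)

Result:
genre | rating
------+-------
Drama | 8.9   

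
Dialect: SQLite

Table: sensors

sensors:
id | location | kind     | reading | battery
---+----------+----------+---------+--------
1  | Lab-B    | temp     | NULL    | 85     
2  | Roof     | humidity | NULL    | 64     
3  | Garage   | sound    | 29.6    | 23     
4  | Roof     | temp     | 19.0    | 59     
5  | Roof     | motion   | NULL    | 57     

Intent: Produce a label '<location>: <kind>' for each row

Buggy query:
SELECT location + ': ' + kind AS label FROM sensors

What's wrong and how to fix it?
Bug: '+' is numeric addition; on text columns SQLite converts them to 0 instead of concatenating

Fix: Replace + with || to concatenate text

Corrected query:
SELECT location || ': ' || kind AS label FROM sensors

Result:
label         
--------------
Lab-B: temp   
Roof: humidity
Garage: sound 
Roof: temp    
Roof: motion  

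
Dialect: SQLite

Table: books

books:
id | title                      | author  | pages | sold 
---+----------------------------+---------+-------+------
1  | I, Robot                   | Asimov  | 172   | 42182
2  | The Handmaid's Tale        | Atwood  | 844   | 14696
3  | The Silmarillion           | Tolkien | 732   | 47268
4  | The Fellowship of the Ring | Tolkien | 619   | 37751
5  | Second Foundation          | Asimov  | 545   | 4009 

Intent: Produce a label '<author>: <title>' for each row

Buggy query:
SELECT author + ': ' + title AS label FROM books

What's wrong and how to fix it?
Bug: '+' is numeric addition; on text columns SQLite converts them to 0 instead of concatenating

Fix: Replace + with || to concatenate text

Corrected query:
SELECT author || ': ' || title AS label FROM books

Result:
label                              
-----------------------------------
Asimov: I, Robot                   
Atwood: The Handmaid's Tale        
Tolkien: The Silmarillion          
Tolkien: The Fellowship of the Ring
Asimov: Second Foundation          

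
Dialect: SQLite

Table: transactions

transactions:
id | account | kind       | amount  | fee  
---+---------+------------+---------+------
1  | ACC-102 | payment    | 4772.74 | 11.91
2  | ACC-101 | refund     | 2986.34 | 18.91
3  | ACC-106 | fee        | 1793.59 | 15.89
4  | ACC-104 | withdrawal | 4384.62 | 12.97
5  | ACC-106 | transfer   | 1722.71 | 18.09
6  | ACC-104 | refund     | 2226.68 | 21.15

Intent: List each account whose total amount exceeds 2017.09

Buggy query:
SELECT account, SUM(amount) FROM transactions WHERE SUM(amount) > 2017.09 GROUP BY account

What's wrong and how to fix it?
Bug: WHERE runs before GROUP BY, so aggregates aren't available there

Fix: Use HAVING (which filters groups after aggregation) instead of WHERE

Corrected query:
SELECT account, SUM(amount) FROM transactions GROUP BY account HAVING SUM(amount) > 2017.09

Result:
account | SUM(amount)
--------+------------
ACC-101 | 2986.34    
ACC-102 | 4772.74    
ACC-104 | 6611.3     
ACC-106 | 3516.3     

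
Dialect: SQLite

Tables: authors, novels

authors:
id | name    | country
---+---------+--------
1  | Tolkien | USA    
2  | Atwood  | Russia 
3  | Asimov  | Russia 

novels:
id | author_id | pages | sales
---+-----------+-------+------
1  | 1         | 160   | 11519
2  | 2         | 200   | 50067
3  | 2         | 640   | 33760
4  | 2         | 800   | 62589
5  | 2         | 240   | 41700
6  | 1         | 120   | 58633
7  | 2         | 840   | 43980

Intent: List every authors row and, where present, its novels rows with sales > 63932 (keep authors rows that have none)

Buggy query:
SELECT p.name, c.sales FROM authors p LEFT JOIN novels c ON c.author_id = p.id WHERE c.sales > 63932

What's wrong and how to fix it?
Bug: A WHERE condition on the right-hand table after LEFT JOIN drops unmatched parents

Fix: Put 'c.sales > 63932' in the JOIN's ON clause instead of WHERE

Corrected query:
SELECT p.name, c.sales FROM authors p LEFT JOIN novels c ON c.author_id = p.id AND c.sales > 63932

Result:
name    | sales
--------+------
Tolkien | NULL 
Atwood  | NULL 
Asimov  | NULL 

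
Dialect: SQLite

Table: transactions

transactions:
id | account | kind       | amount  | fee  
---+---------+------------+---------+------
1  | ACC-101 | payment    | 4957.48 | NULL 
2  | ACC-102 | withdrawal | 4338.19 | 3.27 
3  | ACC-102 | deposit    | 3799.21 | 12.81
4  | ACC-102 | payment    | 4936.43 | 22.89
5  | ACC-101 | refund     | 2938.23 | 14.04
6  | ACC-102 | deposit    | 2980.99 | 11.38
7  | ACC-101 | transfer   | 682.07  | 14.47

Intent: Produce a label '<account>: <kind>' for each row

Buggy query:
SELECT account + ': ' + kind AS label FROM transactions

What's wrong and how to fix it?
Bug: SQLite uses || for string concatenation; + coerces text to numbers (yielding 0)

Fix: Use the || operator for string concatenation

Corrected query:
SELECT account || ': ' || kind AS label FROM transactions

Result:
label              
-------------------
ACC-101: payment   
ACC-102: withdrawal
ACC-102: deposit   
ACC-102: payment   
ACC-101: refund    
ACC-102: deposit   
ACC-101: transfer  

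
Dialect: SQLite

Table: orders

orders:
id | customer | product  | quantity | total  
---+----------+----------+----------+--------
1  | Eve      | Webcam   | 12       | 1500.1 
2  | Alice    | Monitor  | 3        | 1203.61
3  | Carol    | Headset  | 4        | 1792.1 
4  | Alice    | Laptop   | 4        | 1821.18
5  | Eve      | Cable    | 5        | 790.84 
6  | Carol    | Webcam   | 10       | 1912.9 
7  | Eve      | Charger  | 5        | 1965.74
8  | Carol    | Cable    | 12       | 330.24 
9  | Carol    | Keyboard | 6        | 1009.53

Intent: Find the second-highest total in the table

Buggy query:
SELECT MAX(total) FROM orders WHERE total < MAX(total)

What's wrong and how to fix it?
Bug: MAX(total) on the right of the comparison is an aggregate-in-WHERE error

Fix: Compute the overall MAX in a subquery, then take MAX of rows below it

Corrected query:
SELECT MAX(total) FROM orders WHERE total < (SELECT MAX(total) FROM orders)

Result:
MAX(total)
----------
1912.9    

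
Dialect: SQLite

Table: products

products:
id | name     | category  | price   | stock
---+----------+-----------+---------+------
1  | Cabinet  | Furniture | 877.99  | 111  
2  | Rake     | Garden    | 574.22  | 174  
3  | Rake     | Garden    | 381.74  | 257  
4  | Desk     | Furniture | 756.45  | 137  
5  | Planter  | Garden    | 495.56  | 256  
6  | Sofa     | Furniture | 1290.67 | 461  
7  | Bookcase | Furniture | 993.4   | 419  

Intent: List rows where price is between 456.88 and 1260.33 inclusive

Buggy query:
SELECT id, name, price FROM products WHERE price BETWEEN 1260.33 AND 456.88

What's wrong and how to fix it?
Bug: The bounds are reversed; BETWEEN a AND b requires a <= b to match anything

Fix: Write BETWEEN 456.88 AND 1260.33

Corrected query:
SELECT id, name, price FROM products WHERE price BETWEEN 456.88 AND 1260.33

Result:
id | name     | price 
---+----------+-------
1  | Cabinet  | 877.99
2  | Rake     | 574.22
4  | Desk     | 756.45
5  | Planter  | 495.56
7  | Bookcase | 993.4 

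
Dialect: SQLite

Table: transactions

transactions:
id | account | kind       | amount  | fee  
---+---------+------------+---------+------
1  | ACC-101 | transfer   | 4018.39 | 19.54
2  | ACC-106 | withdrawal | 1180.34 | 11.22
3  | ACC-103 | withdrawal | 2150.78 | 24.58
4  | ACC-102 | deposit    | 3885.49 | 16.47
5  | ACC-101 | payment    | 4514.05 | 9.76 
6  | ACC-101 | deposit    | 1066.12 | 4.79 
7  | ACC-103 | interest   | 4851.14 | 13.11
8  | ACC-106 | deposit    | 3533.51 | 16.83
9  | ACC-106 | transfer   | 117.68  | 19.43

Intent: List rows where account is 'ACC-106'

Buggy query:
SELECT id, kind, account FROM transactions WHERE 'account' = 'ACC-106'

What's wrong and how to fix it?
Bug: Single quotes denote string literals in SQL; the column name is being compared as a constant string

Fix: Reference the column as account without single quotes

Corrected query:
SELECT id, kind, account FROM transactions WHERE account = 'ACC-106'

Result:
id | kind       | account
---+------------+--------
2  | withdrawal | ACC-106
8  | deposit    | ACC-106
9  | transfer   | ACC-106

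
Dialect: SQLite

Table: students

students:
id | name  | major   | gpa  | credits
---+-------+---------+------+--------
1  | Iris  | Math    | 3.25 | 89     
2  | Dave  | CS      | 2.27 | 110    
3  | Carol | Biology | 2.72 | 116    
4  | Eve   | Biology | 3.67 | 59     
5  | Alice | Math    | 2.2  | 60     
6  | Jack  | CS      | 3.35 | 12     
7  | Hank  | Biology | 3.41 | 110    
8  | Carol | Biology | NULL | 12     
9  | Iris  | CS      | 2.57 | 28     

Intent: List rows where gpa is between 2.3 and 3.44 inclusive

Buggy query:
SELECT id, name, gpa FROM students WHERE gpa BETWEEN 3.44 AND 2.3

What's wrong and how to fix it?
Bug: The bounds are reversed; BETWEEN a AND b requires a <= b to match anything

Fix: Swap the bounds so the smaller value comes first

Corrected query:
SELECT id, name, gpa FROM students WHERE gpa BETWEEN 2.3 AND 3.44

Result:
id | name  | gpa 
---+-------+-----
1  | Iris  | 3.25
3  | Carol | 2.72
6  | Jack  | 3.35
7  | Hank  | 3.41
9  | Iris  | 2.57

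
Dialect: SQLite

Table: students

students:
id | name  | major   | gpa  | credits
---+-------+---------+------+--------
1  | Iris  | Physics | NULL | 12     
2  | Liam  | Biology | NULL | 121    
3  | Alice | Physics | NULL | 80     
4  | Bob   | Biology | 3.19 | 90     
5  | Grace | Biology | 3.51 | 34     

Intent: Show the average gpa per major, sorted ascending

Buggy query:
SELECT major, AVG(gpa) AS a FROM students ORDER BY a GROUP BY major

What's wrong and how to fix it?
Bug: GROUP BY must precede ORDER BY

Fix: Reorder: SELECT … FROM … GROUP BY … ORDER BY …

Corrected query:
SELECT major, AVG(gpa) AS a FROM students GROUP BY major ORDER BY a

Result:
major   | a   
--------+-----
Physics | NULL
Biology | 3.35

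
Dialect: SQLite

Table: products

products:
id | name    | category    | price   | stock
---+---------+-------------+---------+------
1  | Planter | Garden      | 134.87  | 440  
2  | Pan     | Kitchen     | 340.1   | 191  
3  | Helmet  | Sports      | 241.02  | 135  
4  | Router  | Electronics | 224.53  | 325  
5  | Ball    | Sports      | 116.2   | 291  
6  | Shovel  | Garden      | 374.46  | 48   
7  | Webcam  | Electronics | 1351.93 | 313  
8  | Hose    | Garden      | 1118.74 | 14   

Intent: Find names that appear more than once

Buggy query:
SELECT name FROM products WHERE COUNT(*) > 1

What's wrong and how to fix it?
Bug: COUNT(*) is an aggregate and cannot be used in WHERE

Fix: Group first, then use HAVING for the count condition

Corrected query:
SELECT name FROM products GROUP BY name HAVING COUNT(*) > 1

Result:
(no rows)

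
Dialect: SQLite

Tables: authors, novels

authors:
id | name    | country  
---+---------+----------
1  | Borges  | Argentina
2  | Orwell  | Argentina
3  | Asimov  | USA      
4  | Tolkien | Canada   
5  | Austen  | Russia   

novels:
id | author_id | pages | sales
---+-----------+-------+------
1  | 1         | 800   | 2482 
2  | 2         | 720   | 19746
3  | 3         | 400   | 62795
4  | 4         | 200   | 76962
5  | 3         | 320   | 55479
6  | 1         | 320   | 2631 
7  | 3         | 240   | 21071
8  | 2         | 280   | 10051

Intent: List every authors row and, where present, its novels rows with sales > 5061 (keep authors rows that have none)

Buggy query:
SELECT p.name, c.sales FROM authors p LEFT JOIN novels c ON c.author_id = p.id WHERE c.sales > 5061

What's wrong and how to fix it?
Bug: A WHERE condition on the right-hand table after LEFT JOIN drops unmatched parents

Fix: Move the right-table condition into the ON clause so unmatched parents are kept

Corrected query:
SELECT p.name, c.sales FROM authors p LEFT JOIN novels c ON c.author_id = p.id AND c.sales > 5061

Result:
name    | sales
--------+------
Borges  | NULL 
Orwell  | 10051
Orwell  | 19746
Asimov  | 21071
Asimov  | 55479
Asimov  | 62795
Tolkien | 76962
Austen  | NULL 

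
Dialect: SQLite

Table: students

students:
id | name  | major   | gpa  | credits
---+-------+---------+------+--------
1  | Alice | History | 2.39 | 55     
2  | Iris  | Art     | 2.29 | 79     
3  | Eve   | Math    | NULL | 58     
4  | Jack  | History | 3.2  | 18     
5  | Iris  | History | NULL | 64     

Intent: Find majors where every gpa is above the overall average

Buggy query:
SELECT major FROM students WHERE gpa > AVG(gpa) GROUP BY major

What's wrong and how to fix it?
Bug: AVG() is an aggregate; it can't sit directly in WHERE

Fix: Compute the overall average in a scalar subquery and compare each group's MIN against it in HAVING

Corrected query:
SELECT major FROM students GROUP BY major HAVING MIN(gpa) > (SELECT AVG(gpa) FROM students)

Result:
(no rows)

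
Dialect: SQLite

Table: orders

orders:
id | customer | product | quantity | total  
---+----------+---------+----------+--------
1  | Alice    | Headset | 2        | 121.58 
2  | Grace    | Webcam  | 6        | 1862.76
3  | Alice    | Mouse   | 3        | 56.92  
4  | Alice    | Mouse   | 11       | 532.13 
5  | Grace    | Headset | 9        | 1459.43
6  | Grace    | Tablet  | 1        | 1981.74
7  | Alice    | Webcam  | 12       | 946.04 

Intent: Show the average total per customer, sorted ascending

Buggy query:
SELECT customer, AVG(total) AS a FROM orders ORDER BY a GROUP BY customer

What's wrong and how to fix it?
Bug: GROUP BY must precede ORDER BY

Fix: Reorder: SELECT … FROM … GROUP BY … ORDER BY …

Corrected query:
SELECT customer, AVG(total) AS a FROM orders GROUP BY customer ORDER BY a

Result:
customer | a          
---------+------------
Alice    | 414.1675   
Grace    | 1767.976667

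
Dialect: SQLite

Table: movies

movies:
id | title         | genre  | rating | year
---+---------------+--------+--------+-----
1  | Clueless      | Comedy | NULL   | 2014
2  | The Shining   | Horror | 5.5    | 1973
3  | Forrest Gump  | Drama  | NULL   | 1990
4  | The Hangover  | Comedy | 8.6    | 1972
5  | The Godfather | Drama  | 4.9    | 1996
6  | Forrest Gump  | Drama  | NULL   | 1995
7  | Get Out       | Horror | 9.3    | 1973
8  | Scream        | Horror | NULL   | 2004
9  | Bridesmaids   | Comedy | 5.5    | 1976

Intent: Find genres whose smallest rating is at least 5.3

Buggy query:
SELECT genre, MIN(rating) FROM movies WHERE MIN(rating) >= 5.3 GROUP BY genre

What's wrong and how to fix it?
Bug: MIN() in WHERE is a misuse of aggregate

Fix: Replace WHERE with HAVING after the GROUP BY

Corrected query:
SELECT genre, MIN(rating) FROM movies GROUP BY genre HAVING MIN(rating) >= 5.3

Result:
genre  | MIN(rating)
-------+------------
Comedy | 5.5        
Horror | 5.5        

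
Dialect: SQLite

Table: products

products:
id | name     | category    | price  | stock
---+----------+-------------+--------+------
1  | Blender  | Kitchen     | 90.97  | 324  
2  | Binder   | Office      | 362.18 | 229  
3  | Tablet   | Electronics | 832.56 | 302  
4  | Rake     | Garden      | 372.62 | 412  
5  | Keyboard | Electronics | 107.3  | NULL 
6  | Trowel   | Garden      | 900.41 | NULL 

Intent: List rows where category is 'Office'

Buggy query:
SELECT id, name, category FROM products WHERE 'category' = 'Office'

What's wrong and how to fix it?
Bug: 'category' in single quotes is a string literal, not the column; the comparison is literal-vs-literal and never true

Fix: Reference the column as category without single quotes

Corrected query:
SELECT id, name, category FROM products WHERE category = 'Office'

Result:
id | name   | category
---+--------+---------
2  | Binder | Office  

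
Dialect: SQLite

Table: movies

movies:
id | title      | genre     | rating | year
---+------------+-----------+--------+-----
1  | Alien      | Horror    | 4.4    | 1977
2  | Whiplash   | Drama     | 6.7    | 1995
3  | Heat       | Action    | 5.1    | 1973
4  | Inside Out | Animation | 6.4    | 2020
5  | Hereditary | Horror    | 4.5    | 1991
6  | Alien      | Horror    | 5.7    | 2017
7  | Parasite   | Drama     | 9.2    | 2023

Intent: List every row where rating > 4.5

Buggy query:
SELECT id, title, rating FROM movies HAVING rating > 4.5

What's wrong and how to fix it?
Bug: HAVING filters the output of aggregation, but this query has no GROUP BY and no aggregate functions, so SQLite rejects it (HAVING clause on a non-aggregate query); the condition here is per row

Fix: Replace HAVING with WHERE since the condition applies to individual rows

Corrected query:
SELECT id, title, rating FROM movies WHERE rating > 4.5

Result:
id | title      | rating
---+------------+-------
2  | Whiplash   | 6.7   
3  | Heat       | 5.1   
4  | Inside Out | 6.4   
6  | Alien      | 5.7   
7  | Parasite   | 9.2   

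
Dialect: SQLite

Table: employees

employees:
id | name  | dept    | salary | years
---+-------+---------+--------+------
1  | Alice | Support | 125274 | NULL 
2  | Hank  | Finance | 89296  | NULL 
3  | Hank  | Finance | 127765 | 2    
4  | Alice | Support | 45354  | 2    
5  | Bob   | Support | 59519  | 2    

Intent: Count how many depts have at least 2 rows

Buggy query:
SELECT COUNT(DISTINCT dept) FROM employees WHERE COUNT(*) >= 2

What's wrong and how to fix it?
Bug: COUNT(*) cannot appear in WHERE; the per-group count doesn't exist yet

Fix: Use a subquery that GROUPs and filters with HAVING, then count its rows

Corrected query:
SELECT COUNT(*) FROM (SELECT dept FROM employees GROUP BY dept HAVING COUNT(*) >= 2)

Result:
COUNT(*)
--------
2       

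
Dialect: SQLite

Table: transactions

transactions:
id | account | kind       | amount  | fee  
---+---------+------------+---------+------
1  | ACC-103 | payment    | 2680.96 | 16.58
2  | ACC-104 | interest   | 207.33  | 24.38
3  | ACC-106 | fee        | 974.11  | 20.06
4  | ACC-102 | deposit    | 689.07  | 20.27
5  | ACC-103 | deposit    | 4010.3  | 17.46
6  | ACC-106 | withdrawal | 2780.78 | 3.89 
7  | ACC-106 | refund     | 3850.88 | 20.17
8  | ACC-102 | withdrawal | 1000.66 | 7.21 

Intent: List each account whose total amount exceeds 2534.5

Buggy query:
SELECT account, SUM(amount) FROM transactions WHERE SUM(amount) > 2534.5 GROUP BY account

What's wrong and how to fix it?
Bug: SUM(amount) is an aggregate, but WHERE filters rows before aggregation

Fix: Use HAVING (which filters groups after aggregation) instead of WHERE

Corrected query:
SELECT account, SUM(amount) FROM transactions GROUP BY account HAVING SUM(amount) > 2534.5

Result:
account | SUM(amount)
--------+------------
ACC-103 | 6691.26    
ACC-106 | 7605.77    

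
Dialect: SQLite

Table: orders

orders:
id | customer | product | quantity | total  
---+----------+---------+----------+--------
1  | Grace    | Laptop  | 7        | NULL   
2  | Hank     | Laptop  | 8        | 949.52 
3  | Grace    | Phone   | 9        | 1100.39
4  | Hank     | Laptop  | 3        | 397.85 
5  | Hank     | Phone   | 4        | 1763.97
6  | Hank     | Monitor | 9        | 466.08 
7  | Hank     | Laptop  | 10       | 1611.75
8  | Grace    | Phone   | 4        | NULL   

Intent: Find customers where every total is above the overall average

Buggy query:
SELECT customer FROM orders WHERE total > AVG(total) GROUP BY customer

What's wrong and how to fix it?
Bug: AVG() is an aggregate; it can't sit directly in WHERE

Fix: Use a subquery for AVG and a HAVING MIN(...) filter so the condition holds for every row in the group

Corrected query:
SELECT customer FROM orders GROUP BY customer HAVING MIN(total) > (SELECT AVG(total) FROM orders)

Result:
customer
--------
Grace   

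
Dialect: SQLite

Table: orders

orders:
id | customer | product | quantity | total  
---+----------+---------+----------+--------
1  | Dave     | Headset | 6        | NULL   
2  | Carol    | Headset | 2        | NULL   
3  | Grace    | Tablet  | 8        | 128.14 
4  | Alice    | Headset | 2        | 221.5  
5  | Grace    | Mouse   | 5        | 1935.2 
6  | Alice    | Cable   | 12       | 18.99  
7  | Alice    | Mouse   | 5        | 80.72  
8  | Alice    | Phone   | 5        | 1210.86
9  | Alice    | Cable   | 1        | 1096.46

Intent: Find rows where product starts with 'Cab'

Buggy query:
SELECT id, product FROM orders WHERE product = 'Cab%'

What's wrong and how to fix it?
Bug: Wildcards only work with LIKE; '=' treats '%' as a literal character

Fix: Use LIKE for wildcard pattern matching

Corrected query:
SELECT id, product FROM orders WHERE product LIKE 'Cab%'

Result:
id | product
---+--------
6  | Cable  
9  | Cable  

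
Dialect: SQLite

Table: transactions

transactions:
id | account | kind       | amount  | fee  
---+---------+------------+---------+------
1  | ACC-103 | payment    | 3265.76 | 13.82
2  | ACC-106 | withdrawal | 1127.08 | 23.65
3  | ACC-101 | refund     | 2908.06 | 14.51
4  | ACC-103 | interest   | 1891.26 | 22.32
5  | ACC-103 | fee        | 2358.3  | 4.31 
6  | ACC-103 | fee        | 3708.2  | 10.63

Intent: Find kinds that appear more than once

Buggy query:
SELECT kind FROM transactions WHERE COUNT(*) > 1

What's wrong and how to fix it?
Bug: WHERE can't reference COUNT(*); aggregates are computed after WHERE

Fix: GROUP BY kind, then filter groups with HAVING COUNT(*) > 1

Corrected query:
SELECT kind FROM transactions GROUP BY kind HAVING COUNT(*) > 1

Result:
kind
----
fee 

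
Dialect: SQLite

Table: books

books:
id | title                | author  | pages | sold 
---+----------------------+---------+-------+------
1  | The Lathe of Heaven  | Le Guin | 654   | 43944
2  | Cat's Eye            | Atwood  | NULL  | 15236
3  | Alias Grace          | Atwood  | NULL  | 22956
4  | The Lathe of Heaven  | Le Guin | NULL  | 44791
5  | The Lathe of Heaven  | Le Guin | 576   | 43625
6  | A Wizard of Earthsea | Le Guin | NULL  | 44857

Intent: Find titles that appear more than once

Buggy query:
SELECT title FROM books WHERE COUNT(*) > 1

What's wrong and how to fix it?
Bug: COUNT(*) is an aggregate and cannot be used in WHERE

Fix: Group first, then use HAVING for the count condition

Corrected query:
SELECT title FROM books GROUP BY title HAVING COUNT(*) > 1

Result:
title              
-------------------
The Lathe of Heaven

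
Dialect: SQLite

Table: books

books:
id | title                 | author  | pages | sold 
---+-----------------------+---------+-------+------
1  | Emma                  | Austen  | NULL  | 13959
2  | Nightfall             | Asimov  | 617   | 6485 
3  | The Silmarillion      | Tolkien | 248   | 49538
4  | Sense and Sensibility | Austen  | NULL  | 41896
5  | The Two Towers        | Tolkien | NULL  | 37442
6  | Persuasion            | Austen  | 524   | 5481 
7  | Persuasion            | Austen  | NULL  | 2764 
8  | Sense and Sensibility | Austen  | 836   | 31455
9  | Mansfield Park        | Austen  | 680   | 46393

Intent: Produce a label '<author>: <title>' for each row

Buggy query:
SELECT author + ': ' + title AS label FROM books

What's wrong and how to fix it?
Bug: '+' is numeric addition; on text columns SQLite converts them to 0 instead of concatenating

Fix: Replace + with || to concatenate text

Corrected query:
SELECT author || ': ' || title AS label FROM books

Result:
label                        
-----------------------------
Austen: Emma                 
Asimov: Nightfall            
Tolkien: The Silmarillion    
Austen: Sense and Sensibility
Tolkien: The Two Towers      
Austen: Persuasion           
Austen: Persuasion           
Austen: Sense and Sensibility
Austen: Mansfield Park       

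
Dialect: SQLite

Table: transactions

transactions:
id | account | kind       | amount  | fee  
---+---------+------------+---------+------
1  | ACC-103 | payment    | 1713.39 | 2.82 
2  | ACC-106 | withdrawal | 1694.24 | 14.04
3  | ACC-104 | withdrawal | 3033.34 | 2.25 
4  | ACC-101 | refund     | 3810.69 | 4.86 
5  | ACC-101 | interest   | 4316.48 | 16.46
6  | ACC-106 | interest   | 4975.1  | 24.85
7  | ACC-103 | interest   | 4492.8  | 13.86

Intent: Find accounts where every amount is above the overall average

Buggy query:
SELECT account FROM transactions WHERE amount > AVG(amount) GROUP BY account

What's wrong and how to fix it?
Bug: AVG() is an aggregate; it can't sit directly in WHERE

Fix: Use a subquery for AVG and a HAVING MIN(...) filter so the condition holds for every row in the group

Corrected query:
SELECT account FROM transactions GROUP BY account HAVING MIN(amount) > (SELECT AVG(amount) FROM transactions)

Result:
account
-------
ACC-101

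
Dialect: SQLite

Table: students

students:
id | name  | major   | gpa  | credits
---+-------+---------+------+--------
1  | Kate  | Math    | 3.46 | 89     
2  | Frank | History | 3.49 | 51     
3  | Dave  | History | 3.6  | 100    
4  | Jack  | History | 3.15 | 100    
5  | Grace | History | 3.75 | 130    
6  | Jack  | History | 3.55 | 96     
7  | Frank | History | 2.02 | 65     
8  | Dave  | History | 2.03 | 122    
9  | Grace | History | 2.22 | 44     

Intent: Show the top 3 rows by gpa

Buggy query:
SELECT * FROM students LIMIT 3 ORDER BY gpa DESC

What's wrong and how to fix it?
Bug: ORDER BY cannot follow LIMIT; LIMIT is the final clause

Fix: Sort with ORDER BY, then apply LIMIT

Corrected query:
SELECT * FROM students ORDER BY gpa DESC LIMIT 3

Result:
id | name  | major   | gpa  | credits
---+-------+---------+------+--------
5  | Grace | History | 3.75 | 130    
3  | Dave  | History | 3.6  | 100    
6  | Jack  | History | 3.55 | 96     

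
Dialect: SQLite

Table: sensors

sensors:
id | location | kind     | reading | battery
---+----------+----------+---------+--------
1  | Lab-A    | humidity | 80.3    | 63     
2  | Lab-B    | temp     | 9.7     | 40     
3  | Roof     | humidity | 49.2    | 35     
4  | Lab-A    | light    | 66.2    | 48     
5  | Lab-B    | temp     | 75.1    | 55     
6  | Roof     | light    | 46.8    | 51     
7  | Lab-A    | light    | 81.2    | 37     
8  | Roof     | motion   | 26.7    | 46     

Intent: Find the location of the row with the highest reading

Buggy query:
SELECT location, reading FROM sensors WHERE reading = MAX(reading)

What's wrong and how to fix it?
Bug: MAX(reading) is an aggregate and cannot be used directly in WHERE

Fix: Wrap MAX in a scalar subquery so WHERE compares against a single value

Corrected query:
SELECT location, reading FROM sensors WHERE reading = (SELECT MAX(reading) FROM sensors)

Result:
location | reading
---------+--------
Lab-A    | 81.2   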